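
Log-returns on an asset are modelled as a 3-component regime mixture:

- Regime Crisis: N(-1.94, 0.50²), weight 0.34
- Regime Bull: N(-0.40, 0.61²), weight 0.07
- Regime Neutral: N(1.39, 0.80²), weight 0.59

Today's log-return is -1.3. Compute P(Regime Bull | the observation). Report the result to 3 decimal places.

0.113

P(component k | x) = π_k·f_k(x) / marginal(x), where marginal(x) = Σ_j π_j·f_j(x).
Evaluate each component's likelihood at the observed value:
  f_Crisis = (1/(0.50·√(2π)))·exp(−(-1.3−-1.94)²/(2·0.50²)) = 0.797885·exp(-0.81920) = 0.351695
  f_Bull = (1/(0.61·√(2π)))·exp(−(-1.3−-0.40)²/(2·0.61²)) = 0.654004·exp(-1.08842) = 0.220235
  f_Neutral = (1/(0.80·√(2π)))·exp(−(-1.3−1.39)²/(2·0.80²)) = 0.498678·exp(-5.65320) = 0.0017485
Unnormalised posteriors:
  π_Crisis·f_Crisis = 0.34 × 0.351695 = 0.119576
  π_Bull·f_Bull = 0.07 × 0.220235 = 0.0154165
  π_Neutral·f_Neutral = 0.59 × 0.0017485 = 0.00103161
Evidence: 0.119576 + 0.0154165 + 0.00103161 = 0.136024
P(Regime Bull | x) = 0.0154165 / 0.136024 ≈ 0.113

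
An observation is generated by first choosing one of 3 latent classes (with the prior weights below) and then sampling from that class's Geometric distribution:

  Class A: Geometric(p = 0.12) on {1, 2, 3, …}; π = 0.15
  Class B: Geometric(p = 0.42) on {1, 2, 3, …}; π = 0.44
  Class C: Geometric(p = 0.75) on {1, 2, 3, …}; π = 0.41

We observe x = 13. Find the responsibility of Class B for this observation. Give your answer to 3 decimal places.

Posterior ∝ prior × likelihood, so P(k | x) ∝ P(Z=k) f_k(x); normalise over all components.
Evaluate each component's likelihood at the observed value:
  L_A = 0.0258805
  L_B = 0.000608675
  L_C = 4.47035e-08
Unnormalised posteriors:
  P(Z=A)·L_A = 0.15 × 0.0258805 = 0.00388208
  P(Z=B)·L_B = 0.44 × 0.000608675 = 0.000267817
  P(Z=C)·L_C = 0.41 × 4.47035e-08 = 1.83284e-08
Evidence: 0.00388208 + 0.000267817 + 1.83284e-08 = 0.00414992
So the posterior for Class B is 0.000267817 / 0.00414992 ≈ 0.065.

0.065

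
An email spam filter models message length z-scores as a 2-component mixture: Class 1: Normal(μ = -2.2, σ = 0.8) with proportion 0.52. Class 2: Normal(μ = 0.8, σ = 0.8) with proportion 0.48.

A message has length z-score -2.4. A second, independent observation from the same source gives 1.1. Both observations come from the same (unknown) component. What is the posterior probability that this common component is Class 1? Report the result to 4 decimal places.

0.4040

Posterior ∝ prior × likelihood, so P(k | x) ∝ w_k f_k(x); normalise over all components.
Since both observations come from the same component, the likelihood for component k is f_k(x₁)·f_k(x₂).
  p_1 = [0.483335] × [0.000100676] = 4.866e-05
  p_2 = [0.000167288] × [0.464819] = 7.77585e-05
Weight by the priors:
  w_1·p_1 = 0.52 × 4.866e-05 = 2.53032e-05
  w_2·p_2 = 0.48 × 7.77585e-05 = 3.73241e-05
Marginal: 2.53032e-05 + 3.73241e-05 = 6.26273e-05
P(Class 1 | x) = 2.53032e-05 / 6.26273e-05 ≈ 0.4040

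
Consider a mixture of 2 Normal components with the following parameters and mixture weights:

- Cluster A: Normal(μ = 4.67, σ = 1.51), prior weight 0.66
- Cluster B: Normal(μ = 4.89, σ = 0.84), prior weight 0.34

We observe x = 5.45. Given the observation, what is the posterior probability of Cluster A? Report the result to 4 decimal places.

The responsibility of component k is π_k f_k(x) divided by Σ_j π_j f_j(x).
Evaluate each component's likelihood at the observed value:
  p_A = (1/(1.51·√(2π)))·exp(−(5.45−4.67)²/(2·1.51²)) = 0.264200·exp(-0.13342) = 0.231202
  p_B = (1/(0.84·√(2π)))·exp(−(5.45−4.89)²/(2·0.84²)) = 0.474931·exp(-0.22222) = 0.380295
Prior × likelihood for each component:
  π_A·p_A = 0.66 × 0.231202 = 0.152593
  π_B·p_B = 0.34 × 0.380295 = 0.1293
Sum: 0.152593 + 0.1293 = 0.281894
P(Cluster A | the observation) = 0.152593 / 0.281894 ≈ 0.5413

0.5413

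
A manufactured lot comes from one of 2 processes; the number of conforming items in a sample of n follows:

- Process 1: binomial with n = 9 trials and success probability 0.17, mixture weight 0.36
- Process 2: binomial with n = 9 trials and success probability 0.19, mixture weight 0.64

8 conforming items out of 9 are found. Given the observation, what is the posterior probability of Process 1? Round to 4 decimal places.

0.1914

By Bayes' theorem, P(k | x) = P(Z=k) f_k(x) / Σ_j P(Z=j) f_j(x).
Evaluate each component's likelihood at the observed value:
  f_1 = C(9,8)·0.17^8·0.83^1 = 9·6.97576e-07·0.83 = 5.21089e-06
  f_2 = C(9,8)·0.19^8·0.81^1 = 9·1.69836e-06·0.81 = 1.2381e-05
Weight by the priors:
  P(Z=1)·f_1 = 0.36 × 5.21089e-06 = 1.87592e-06
  P(Z=2)·f_2 = 0.64 × 1.2381e-05 = 7.92385e-06
Sum: 1.87592e-06 + 7.92385e-06 = 9.79977e-06
Responsibility of Process 1: 1.87592e-06 / 9.79977e-06 ≈ 0.1914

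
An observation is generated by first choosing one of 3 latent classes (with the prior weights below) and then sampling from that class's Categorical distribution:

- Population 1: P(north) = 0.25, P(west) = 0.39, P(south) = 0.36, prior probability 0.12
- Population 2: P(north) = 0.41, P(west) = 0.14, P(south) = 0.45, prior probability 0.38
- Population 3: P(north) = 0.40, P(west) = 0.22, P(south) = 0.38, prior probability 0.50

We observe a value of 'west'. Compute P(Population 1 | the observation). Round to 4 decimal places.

0.2229

By Bayes' theorem, P(k | x) = w_k f_k(x) / Σ_j w_j f_j(x).
Categorical probabilities:
  p_1 = P(west | comp) = 0.39
  p_2 = P(west | comp) = 0.14
  p_3 = P(west | comp) = 0.22
Multiply by the mixture weights:
  w_1·p_1 = 0.12 × 0.39 = 0.0468
  w_2·p_2 = 0.38 × 0.14 = 0.0532
  w_3·p_3 = 0.50 × 0.22 = 0.11
Evidence: 0.0468 + 0.0532 + 0.11 = 0.21
P(Population 1 | the observation) ≈ 0.2229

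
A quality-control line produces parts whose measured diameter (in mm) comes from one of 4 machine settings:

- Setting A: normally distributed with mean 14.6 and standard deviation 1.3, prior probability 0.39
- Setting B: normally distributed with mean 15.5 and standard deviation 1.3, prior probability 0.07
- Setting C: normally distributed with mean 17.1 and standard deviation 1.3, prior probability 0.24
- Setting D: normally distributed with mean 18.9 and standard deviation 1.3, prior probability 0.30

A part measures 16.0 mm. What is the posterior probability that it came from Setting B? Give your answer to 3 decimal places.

0.137

P(component k | x) = π_k·f_k(x) / marginal(x), where marginal(x) = Σ_j π_j·f_j(x).
Component likelihoods at x = 16.0 mm:
  f_A = (1/(1.3·√(2π)))·exp(−(16.0−14.6)²/(2·1.3²)) = 0.306879·exp(-0.57988) = 0.171841
  f_B = (1/(1.3·√(2π)))·exp(−(16.0−15.5)²/(2·1.3²)) = 0.306879·exp(-0.07396) = 0.285
  f_C = (1/(1.3·√(2π)))·exp(−(16.0−17.1)²/(2·1.3²)) = 0.306879·exp(-0.35799) = 0.214533
  f_D = (1/(1.3·√(2π)))·exp(−(16.0−18.9)²/(2·1.3²)) = 0.306879·exp(-2.48817) = 0.02549
Weight by the priors:
  π_A·f_A = 0.39 × 0.171841 = 0.0670181
  π_B·f_B = 0.07 × 0.285 = 0.01995
  π_C·f_C = 0.24 × 0.214533 = 0.051488
  π_D·f_D = 0.30 × 0.02549 = 0.007647
Denominator: 0.0670181 + 0.01995 + 0.051488 + 0.007647 = 0.146103
So the posterior for Setting B is 0.01995 / 0.146103 ≈ 0.137.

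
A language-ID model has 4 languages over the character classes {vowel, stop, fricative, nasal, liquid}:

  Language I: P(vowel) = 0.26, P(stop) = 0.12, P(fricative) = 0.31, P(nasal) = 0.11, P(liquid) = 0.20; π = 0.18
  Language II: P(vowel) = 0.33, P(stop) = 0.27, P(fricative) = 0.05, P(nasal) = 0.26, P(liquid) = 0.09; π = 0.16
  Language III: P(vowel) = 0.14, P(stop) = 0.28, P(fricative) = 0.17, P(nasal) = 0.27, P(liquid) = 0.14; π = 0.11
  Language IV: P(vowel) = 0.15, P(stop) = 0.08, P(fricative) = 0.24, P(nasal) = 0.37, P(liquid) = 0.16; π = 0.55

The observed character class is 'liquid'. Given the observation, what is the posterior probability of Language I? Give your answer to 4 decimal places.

P(component k | x) = π_k·f_k(x) / marginal(x), where marginal(x) = Σ_j π_j·f_j(x).
Evaluate each component's likelihood at the observed value:
  p_I = 0.2
  p_II = 0.09
  p_III = 0.14
  p_IV = 0.16
Unnormalised posteriors:
  π_I·p_I = 0.18 × 0.2 = 0.036
  π_II·p_II = 0.16 × 0.09 = 0.0144
  π_III·p_III = 0.11 × 0.14 = 0.0154
  π_IV·p_IV = 0.55 × 0.16 = 0.088
Marginal: 0.036 + 0.0144 + 0.0154 + 0.088 = 0.1538
Responsibility of Language I: 0.036 / 0.1538 ≈ 0.2341

0.2341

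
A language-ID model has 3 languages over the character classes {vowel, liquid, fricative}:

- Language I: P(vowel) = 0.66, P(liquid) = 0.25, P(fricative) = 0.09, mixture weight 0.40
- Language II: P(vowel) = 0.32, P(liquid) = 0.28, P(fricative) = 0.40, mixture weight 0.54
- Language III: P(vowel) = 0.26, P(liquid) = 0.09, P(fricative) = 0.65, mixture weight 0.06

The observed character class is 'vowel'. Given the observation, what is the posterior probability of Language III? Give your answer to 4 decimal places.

0.0345

The responsibility of component k is π_k f_k(x) divided by Σ_j π_j f_j(x).
Evaluate each component's likelihood at the observed value:
  L_I = P(vowel | comp) = 0.66
  L_II = P(vowel | comp) = 0.32
  L_III = P(vowel | comp) = 0.26
Unnormalised posteriors:
  π_I·L_I = 0.40 × 0.66 = 0.264
  π_II·L_II = 0.54 × 0.32 = 0.1728
  π_III·L_III = 0.06 × 0.26 = 0.0156
Evidence: 0.264 + 0.1728 + 0.0156 = 0.4524
Responsibility of Language III: 0.0156 / 0.4524 ≈ 0.0345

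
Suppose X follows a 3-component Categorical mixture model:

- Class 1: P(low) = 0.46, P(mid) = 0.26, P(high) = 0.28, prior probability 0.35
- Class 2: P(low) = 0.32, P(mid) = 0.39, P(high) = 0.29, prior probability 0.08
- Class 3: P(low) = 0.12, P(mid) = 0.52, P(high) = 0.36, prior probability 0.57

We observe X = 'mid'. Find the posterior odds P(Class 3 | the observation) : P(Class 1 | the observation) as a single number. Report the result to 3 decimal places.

3.257

The posterior odds equal the prior odds times the likelihood ratio: (π_i/π_j)·(f_i(x)/f_j(x)).
Component likelihoods at x = 'mid':
  p_1 = P(mid | comp) = 0.26
  p_2 = P(mid | comp) = 0.39
  p_3 = P(mid | comp) = 0.52
Odds = (0.57/0.35) × (0.52/0.26) = 1.62857 × 2 ≈ 3.257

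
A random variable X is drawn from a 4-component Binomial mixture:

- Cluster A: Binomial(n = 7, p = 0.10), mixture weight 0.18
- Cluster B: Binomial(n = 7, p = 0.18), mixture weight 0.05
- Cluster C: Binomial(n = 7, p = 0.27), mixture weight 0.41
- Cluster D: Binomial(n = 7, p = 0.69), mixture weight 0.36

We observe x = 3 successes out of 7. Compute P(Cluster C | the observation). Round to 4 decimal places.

0.6307

Posterior ∝ prior × likelihood, so P(k | x) ∝ P(Z=k) f_k(x); normalise over all components.
Component likelihoods at x = 3 successes out of 7:
  L_A = 0.0229635
  L_B = 0.0922871
  L_C = 0.195637
  L_D = 0.106185
Unnormalised posteriors:
  P(Z=A)·L_A = 0.18 × 0.0229635 = 0.00413343
  P(Z=B)·L_B = 0.05 × 0.0922871 = 0.00461435
  P(Z=C)·L_C = 0.41 × 0.195637 = 0.0802111
  P(Z=D)·L_D = 0.36 × 0.106185 = 0.0382265
Sum: 0.00413343 + 0.00461435 + 0.0802111 + 0.0382265 = 0.127185
P(Cluster C | the observation) = 0.0802111 / 0.127185 ≈ 0.6307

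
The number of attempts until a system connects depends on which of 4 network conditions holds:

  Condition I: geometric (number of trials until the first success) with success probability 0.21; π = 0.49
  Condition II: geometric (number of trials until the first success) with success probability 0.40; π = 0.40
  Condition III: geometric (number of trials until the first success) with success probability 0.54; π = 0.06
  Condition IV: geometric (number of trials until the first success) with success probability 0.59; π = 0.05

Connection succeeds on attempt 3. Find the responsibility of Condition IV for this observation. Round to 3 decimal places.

0.037

The responsibility of component k is π_k f_k(x) divided by Σ_j π_j f_j(x).
Evaluate each component's likelihood at the observed value:
  f_I = 0.131061
  f_II = 0.144
  f_III = 0.114264
  f_IV = 0.099179
Weight by the priors:
  π_I·f_I = 0.49 × 0.131061 = 0.0642199
  π_II·f_II = 0.40 × 0.144 = 0.0576
  π_III·f_III = 0.06 × 0.114264 = 0.00685584
  π_IV·f_IV = 0.05 × 0.099179 = 0.00495895
Normaliser: 0.0642199 + 0.0576 + 0.00685584 + 0.00495895 = 0.133635
Responsibility of Condition IV: 0.00495895 / 0.133635 ≈ 0.037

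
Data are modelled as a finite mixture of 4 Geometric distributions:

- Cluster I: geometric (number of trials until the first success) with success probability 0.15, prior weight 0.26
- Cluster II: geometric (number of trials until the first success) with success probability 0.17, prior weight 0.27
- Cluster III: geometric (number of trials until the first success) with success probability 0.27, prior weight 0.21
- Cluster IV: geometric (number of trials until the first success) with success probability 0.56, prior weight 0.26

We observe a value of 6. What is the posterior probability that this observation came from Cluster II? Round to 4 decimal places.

0.3650

The responsibility of component k is π_k f_k(x) divided by Σ_j π_j f_j(x).
Evaluate each component's likelihood at the observed value:
  p_I = 0.0665558
  p_II = 0.0669637
  p_III = 0.0559729
  p_IV = 0.00923531
Weight by the priors:
  π_I·p_I = 0.26 × 0.0665558 = 0.0173045
  π_II·p_II = 0.27 × 0.0669637 = 0.0180802
  π_III·p_III = 0.21 × 0.0559729 = 0.0117543
  π_IV·p_IV = 0.26 × 0.00923531 = 0.00240118
Sum: 0.0173045 + 0.0180802 + 0.0117543 + 0.00240118 = 0.0495402
P(Cluster II | data) ≈ 0.3650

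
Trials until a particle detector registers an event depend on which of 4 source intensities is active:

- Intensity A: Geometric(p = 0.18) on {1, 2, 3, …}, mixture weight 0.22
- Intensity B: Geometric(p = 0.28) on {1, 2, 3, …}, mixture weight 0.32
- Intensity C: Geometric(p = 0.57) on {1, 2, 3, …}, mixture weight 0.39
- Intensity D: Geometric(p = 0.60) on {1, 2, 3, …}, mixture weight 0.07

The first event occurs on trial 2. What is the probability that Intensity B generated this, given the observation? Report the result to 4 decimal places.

0.3081

P(component k | x) = w_k·f_k(x) / marginal(x), where marginal(x) = Σ_j w_j·f_j(x).
Geometric probabilities:
  f_A = 0.1476
  f_B = 0.2016
  f_C = 0.2451
  f_D = 0.24
Unnormalised posteriors:
  w_A·f_A = 0.22 × 0.1476 = 0.032472
  w_B·f_B = 0.32 × 0.2016 = 0.064512
  w_C·f_C = 0.39 × 0.2451 = 0.095589
  w_D·f_D = 0.07 × 0.24 = 0.0168
Sum: 0.032472 + 0.064512 + 0.095589 + 0.0168 = 0.209373
So the posterior for Intensity B is 0.064512 / 0.209373 ≈ 0.3081.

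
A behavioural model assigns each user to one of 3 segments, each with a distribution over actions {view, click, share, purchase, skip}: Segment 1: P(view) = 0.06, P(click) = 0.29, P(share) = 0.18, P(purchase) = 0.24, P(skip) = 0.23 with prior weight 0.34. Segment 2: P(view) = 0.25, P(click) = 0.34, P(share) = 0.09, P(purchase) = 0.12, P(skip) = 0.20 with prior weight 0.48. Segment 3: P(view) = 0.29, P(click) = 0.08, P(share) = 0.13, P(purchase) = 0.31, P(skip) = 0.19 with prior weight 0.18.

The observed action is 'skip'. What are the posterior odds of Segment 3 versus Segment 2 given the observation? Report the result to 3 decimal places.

Posterior odds = (π_i f_i(x)) / (π_j f_j(x)); the normalising sum cancels.
Categorical probabilities:
  p_1 = 0.23
  p_2 = 0.2
  p_3 = 0.19
Posterior odds = (π_3·p_3) / (π_2·p_2) = (0.18·0.19) / (0.48·0.2) = 0.0342 / 0.096 ≈ 0.356

0.356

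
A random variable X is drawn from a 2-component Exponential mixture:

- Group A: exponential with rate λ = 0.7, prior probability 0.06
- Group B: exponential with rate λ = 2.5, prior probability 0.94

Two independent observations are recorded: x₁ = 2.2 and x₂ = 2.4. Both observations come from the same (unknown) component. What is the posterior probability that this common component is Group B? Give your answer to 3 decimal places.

By Bayes' theorem, P(k | x) = π_k f_k(x) / Σ_j π_j f_j(x).
Since both observations come from the same component, the likelihood for component k is f_k(x₁)·f_k(x₂).
  L_A = [0.150067] × [0.130462] = 0.019578
  L_B = [0.0102169] × [0.00619688] = 6.33131e-05
Prior × likelihood for each component:
  π_A·L_A = 0.06 × 0.019578 = 0.00117468
  π_B·L_B = 0.94 × 6.33131e-05 = 5.95143e-05
Evidence: 0.00117468 + 5.95143e-05 = 0.00123419
Responsibility of Group B: 5.95143e-05 / 0.00123419 ≈ 0.048

0.048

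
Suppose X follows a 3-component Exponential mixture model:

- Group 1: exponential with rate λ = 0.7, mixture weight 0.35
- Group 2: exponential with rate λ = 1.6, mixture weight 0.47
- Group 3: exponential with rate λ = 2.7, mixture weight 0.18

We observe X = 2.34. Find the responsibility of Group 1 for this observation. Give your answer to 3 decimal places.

0.718

The responsibility of component k is π_k f_k(x) divided by Σ_j π_j f_j(x).
Exponential densities:
  L_1 = 0.7·e^(−0.7·2.34) = 0.7·e^(−1.6380) = 0.136058
  L_2 = 1.6·e^(−1.6·2.34) = 1.6·e^(−3.7440) = 0.0378548
  L_3 = 2.7·e^(−2.7·2.34) = 2.7·e^(−6.3180) = 0.00486958
Prior × likelihood for each component:
  π_1·L_1 = 0.35 × 0.136058 = 0.0476203
  π_2·L_2 = 0.47 × 0.0378548 = 0.0177918
  π_3·L_3 = 0.18 × 0.00486958 = 0.000876524
Sum: 0.0476203 + 0.0177918 + 0.000876524 = 0.0662886
So the posterior for Group 1 is 0.0476203 / 0.0662886 ≈ 0.718.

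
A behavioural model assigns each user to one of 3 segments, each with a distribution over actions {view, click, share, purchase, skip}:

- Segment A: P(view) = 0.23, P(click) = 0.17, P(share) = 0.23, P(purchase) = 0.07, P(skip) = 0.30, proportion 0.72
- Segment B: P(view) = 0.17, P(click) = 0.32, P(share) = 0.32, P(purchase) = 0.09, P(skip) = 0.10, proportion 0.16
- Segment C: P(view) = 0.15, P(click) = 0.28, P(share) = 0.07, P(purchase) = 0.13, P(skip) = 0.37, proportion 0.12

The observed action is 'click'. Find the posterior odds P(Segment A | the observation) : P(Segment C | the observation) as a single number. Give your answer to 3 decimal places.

Posterior odds = (w_i f_i(x)) / (w_j f_j(x)); the normalising sum cancels.
Component likelihoods at x = 'click':
  p_A = P(click | comp) = 0.17
  p_B = P(click | comp) = 0.32
  p_C = P(click | comp) = 0.28
0.1224 / 0.0336 ≈ 3.643

3.643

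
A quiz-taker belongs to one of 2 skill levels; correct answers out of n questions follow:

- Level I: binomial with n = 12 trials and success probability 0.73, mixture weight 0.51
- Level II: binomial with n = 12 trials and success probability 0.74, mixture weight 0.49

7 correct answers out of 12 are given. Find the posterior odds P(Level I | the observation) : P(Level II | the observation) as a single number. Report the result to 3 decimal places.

1.143

Since P(k|x) ∝ P(Z=k) f_k(x), the posterior odds are P(Z=i) f_i(x) / (P(Z=j) f_j(x)).
Component likelihoods at x = 7 correct answers out of 12:
  L_I = C(12,7)·0.73^7·0.27^5 = 792·0.110474·0.00143489 = 0.125546
  L_II = C(12,7)·0.74^7·0.26^5 = 792·0.121513·0.00118814 = 0.114344
Posterior odds = (P(Z=I)·L_I) / (P(Z=II)·L_II) = (0.51·0.125546) / (0.49·0.114344) = 0.0640286 / 0.0560286 ≈ 1.143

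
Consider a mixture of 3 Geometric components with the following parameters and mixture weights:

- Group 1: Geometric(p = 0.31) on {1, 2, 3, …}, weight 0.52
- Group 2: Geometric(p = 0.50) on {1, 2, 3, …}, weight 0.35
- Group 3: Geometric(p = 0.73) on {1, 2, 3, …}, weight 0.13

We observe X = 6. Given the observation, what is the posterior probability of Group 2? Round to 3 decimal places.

The responsibility of component k is π_k f_k(x) divided by Σ_j π_j f_j(x).
Component likelihoods at x = 6:
  p_1 = 0.31·(1−0.31)^5 = 0.31·0.156403 = 0.048485
  p_2 = 0.50·(1−0.50)^5 = 0.50·0.03125 = 0.015625
  p_3 = 0.73·(1−0.73)^5 = 0.73·0.00143489 = 0.00104747
Unnormalised posteriors:
  π_1·p_1 = 0.52 × 0.048485 = 0.0252122
  π_2·p_2 = 0.35 × 0.015625 = 0.00546875
  π_3·p_3 = 0.13 × 0.00104747 = 0.000136171
Sum: 0.0252122 + 0.00546875 + 0.000136171 = 0.0308171
P(Group 2 | data) = 0.00546875 / 0.0308171 ≈ 0.177

0.177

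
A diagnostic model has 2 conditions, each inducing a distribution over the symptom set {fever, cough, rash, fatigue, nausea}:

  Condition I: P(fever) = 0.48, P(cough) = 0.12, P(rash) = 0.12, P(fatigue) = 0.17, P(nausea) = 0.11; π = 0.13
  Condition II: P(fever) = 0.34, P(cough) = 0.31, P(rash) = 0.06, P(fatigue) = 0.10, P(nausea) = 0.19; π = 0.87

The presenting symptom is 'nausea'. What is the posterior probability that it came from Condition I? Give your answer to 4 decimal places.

Apply Bayes' rule: the posterior for each component is proportional to its prior times its likelihood at x.
Evaluate each component's likelihood at the observed value:
  L_I = 0.11
  L_II = 0.19
Unnormalised posteriors:
  π_I·L_I = 0.13 × 0.11 = 0.0143
  π_II·L_II = 0.87 × 0.19 = 0.1653
Marginal: 0.0143 + 0.1653 = 0.1796
P(Condition I | data) = 0.0143 / 0.1796 ≈ 0.0796

0.0796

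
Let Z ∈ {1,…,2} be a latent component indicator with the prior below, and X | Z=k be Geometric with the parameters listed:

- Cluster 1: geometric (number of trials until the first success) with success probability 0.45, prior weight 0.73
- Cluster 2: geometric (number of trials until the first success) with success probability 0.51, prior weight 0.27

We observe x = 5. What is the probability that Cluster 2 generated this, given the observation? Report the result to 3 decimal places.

0.209

Posterior ∝ prior × likelihood, so P(k | x) ∝ P(Z=k) f_k(x); normalise over all components.
Evaluate each component's likelihood at the observed value:
  f_1 = 0.0411778
  f_2 = 0.0294005
Unnormalised posteriors:
  P(Z=1)·f_1 = 0.73 × 0.0411778 = 0.0300598
  P(Z=2)·f_2 = 0.27 × 0.0294005 = 0.00793813
Denominator: 0.0300598 + 0.00793813 = 0.0379979
Responsibility of Cluster 2: 0.00793813 / 0.0379979 ≈ 0.209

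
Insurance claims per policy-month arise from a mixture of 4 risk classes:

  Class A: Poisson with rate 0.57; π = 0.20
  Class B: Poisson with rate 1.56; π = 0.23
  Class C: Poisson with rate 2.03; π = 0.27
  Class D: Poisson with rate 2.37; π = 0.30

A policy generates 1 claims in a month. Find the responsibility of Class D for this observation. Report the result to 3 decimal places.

By Bayes' theorem, P(k | x) = π_k f_k(x) / Σ_j π_j f_j(x).
Evaluate each component's likelihood at the observed value:
  L_A = e^(−0.57)·0.57^1/1! = 0.32235
  L_B = e^(−1.56)·1.56^1/1! = 0.327812
  L_C = e^(−2.03)·2.03^1/1! = 0.266611
  L_D = e^(−2.37)·2.37^1/1! = 0.221549
Prior × likelihood for each component:
  π_A·L_A = 0.20 × 0.32235 = 0.0644699
  π_B·L_B = 0.23 × 0.327812 = 0.0753968
  π_C·L_C = 0.27 × 0.266611 = 0.071985
  π_D·L_D = 0.30 × 0.221549 = 0.0664648
Marginal: 0.0644699 + 0.0753968 + 0.071985 + 0.0664648 = 0.278317
So the posterior for Class D is 0.0664648 / 0.278317 ≈ 0.239.

0.239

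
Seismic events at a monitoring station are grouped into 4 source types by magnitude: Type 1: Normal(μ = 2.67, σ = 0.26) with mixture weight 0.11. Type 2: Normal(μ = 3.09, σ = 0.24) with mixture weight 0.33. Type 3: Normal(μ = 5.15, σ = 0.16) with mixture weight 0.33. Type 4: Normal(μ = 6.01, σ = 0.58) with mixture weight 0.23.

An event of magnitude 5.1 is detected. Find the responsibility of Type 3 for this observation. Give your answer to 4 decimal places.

The responsibility of component k is π_k f_k(x) divided by Σ_j π_j f_j(x).
Evaluate each component's likelihood at the observed value:
  f_1 = (1/(0.26·√(2π)))·exp(−(5.1−2.67)²/(2·0.26²)) = 1.534393·exp(-43.67530) = 1.65195e-19
  f_2 = (1/(0.24·√(2π)))·exp(−(5.1−3.09)²/(2·0.24²)) = 1.662260·exp(-35.07031) = 9.76912e-16
  f_3 = (1/(0.16·√(2π)))·exp(−(5.1−5.15)²/(2·0.16²)) = 2.493389·exp(-0.04883) = 2.37457
  f_4 = (1/(0.58·√(2π)))·exp(−(5.1−6.01)²/(2·0.58²)) = 0.687832·exp(-1.23083) = 0.200882
Multiply by the mixture weights:
  π_1·f_1 = 0.11 × 1.65195e-19 = 1.81714e-20
  π_2·f_2 = 0.33 × 9.76912e-16 = 3.22381e-16
  π_3·f_3 = 0.33 × 2.37457 = 0.783607
  π_4·f_4 = 0.23 × 0.200882 = 0.0462029
Sum: 1.81714e-20 + 3.22381e-16 + 0.783607 + 0.0462029 = 0.82981
Responsibility of Type 3: 0.783607 / 0.82981 ≈ 0.9443

0.9443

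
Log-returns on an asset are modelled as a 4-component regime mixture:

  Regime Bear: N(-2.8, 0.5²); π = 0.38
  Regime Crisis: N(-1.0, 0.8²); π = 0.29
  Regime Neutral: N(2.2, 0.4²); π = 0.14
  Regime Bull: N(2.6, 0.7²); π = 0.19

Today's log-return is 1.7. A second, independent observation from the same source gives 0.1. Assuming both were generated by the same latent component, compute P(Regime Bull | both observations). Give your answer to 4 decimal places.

By Bayes' theorem, P(k | x) = π_k f_k(x) / Σ_j π_j f_j(x).
Since both observations come from the same component, the likelihood for component k is f_k(x₁)·f_k(x₂).
  L_Bear = [2.05595e-18] × [3.95464e-08] = 8.13056e-26
  L_Crisis = [0.0016764] × [0.193765] = 0.000324828
  L_Neutral = [0.456623] × [1.03212e-06] = 4.71288e-07
  L_Bull = [0.249376] × [0.000968449] = 0.000241508
Weight by the priors:
  π_Bear·L_Bear = 0.38 × 8.13056e-26 = 3.08961e-26
  π_Crisis·L_Crisis = 0.29 × 0.000324828 = 9.42001e-05
  π_Neutral·L_Neutral = 0.14 × 4.71288e-07 = 6.59804e-08
  π_Bull·L_Bull = 0.19 × 0.000241508 = 4.58865e-05
Sum: 3.08961e-26 + 9.42001e-05 + 6.59804e-08 + 4.58865e-05 = 0.000140153
So the posterior for Regime Bull is 4.58865e-05 / 0.000140153 ≈ 0.3274.

0.3274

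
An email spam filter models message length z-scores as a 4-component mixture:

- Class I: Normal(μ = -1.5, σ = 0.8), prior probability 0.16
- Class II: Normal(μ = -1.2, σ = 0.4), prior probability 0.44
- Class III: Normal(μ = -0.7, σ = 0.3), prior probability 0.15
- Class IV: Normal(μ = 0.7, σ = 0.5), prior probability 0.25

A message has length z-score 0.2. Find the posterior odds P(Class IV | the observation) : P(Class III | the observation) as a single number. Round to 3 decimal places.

54.598

Since P(k|x) ∝ π_k f_k(x), the posterior odds are π_i f_i(x) / (π_j f_j(x)).
Normal densities:
  p_I = 0.0521512
  p_II = 0.00218171
  p_III = 0.0147728
  p_IV = 0.483941
Odds = (0.25/0.15) × (0.483941/0.0147728) = 1.66667 × 32.7589 ≈ 54.598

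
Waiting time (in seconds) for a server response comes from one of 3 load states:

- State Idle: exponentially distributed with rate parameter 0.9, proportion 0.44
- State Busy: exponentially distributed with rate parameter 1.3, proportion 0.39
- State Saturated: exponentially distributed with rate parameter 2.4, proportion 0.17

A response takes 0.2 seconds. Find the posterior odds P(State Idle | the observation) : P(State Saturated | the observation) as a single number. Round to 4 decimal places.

Posterior odds = (P(Z=i) f_i(x)) / (P(Z=j) f_j(x)); the normalising sum cancels.
Evaluate each component's likelihood at the observed value:
  f_Idle = 0.9·e^(−0.9·0.2) = 0.9·e^(−0.1800) = 0.751743
  f_Busy = 1.3·e^(−1.3·0.2) = 1.3·e^(−0.2600) = 1.00237
  f_Saturated = 2.4·e^(−2.4·0.2) = 2.4·e^(−0.4800) = 1.48508
0.330767 / 0.252464 ≈ 1.3102

1.3102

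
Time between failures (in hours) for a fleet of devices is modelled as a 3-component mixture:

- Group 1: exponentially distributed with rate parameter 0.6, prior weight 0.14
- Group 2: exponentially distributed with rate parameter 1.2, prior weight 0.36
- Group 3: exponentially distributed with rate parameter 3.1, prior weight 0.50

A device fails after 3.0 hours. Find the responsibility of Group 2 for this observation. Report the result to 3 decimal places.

By Bayes' theorem, P(k | x) = π_k f_k(x) / Σ_j π_j f_j(x).
Evaluate each component's likelihood at the observed value:
  L_1 = 0.6·e^(−0.6·3.0) = 0.6·e^(−1.8000) = 0.0991793
  L_2 = 1.2·e^(−1.2·3.0) = 1.2·e^(−3.6000) = 0.0327885
  L_3 = 3.1·e^(−3.1·3.0) = 3.1·e^(−9.3000) = 0.000283415
Prior × likelihood for each component:
  π_1·L_1 = 0.14 × 0.0991793 = 0.0138851
  π_2·L_2 = 0.36 × 0.0327885 = 0.0118038
  π_3·L_3 = 0.50 × 0.000283415 = 0.000141708
Evidence: 0.0138851 + 0.0118038 + 0.000141708 = 0.0258307
P(Group 2 | data) ≈ 0.457

0.457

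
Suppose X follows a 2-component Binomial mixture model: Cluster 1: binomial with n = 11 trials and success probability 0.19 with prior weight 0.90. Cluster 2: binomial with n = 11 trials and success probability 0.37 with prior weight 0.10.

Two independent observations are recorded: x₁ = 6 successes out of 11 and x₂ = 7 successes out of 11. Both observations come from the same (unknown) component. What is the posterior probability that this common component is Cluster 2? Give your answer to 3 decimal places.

0.985

P(component k | x) = P(Z=k)·f_k(x) / marginal(x), where marginal(x) = Σ_j P(Z=j)·f_j(x).
Since both observations come from the same component, the likelihood for component k is f_k(x₁)·f_k(x₂).
  f_1 = [C(11,6)·0.19^6·0.81^5 = 462·4.70459e-05·0.348678 = 0.00757859] × [0.00126978] = 9.62316e-06
  f_2 = [C(11,6)·0.37^6·0.63^5 = 462·0.00256573·0.0992437 = 0.11764] × [0.0493501] = 0.00580555
Weight by the priors:
  P(Z=1)·f_1 = 0.90 × 9.62316e-06 = 8.66085e-06
  P(Z=2)·f_2 = 0.10 × 0.00580555 = 0.000580555
Sum: 8.66085e-06 + 0.000580555 = 0.000589216
P(Cluster 2 | data) = 0.000580555 / 0.000589216 ≈ 0.985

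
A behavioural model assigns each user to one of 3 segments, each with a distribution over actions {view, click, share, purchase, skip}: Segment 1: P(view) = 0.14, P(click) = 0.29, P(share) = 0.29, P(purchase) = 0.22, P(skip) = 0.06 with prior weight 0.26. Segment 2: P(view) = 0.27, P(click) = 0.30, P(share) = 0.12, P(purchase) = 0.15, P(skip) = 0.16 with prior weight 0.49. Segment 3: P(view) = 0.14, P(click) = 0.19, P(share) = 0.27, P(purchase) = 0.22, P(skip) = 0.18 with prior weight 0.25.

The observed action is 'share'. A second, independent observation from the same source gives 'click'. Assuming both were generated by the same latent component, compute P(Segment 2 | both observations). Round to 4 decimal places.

Apply Bayes' rule: the posterior for each component is proportional to its prior times its likelihood at x.
Since both observations come from the same component, the likelihood for component k is f_k(x₁)·f_k(x₂).
  p_1 = [P(share | comp) = 0.29] × [0.29] = 0.0841
  p_2 = [P(share | comp) = 0.12] × [0.3] = 0.036
  p_3 = [P(share | comp) = 0.27] × [0.19] = 0.0513
Unnormalised posteriors:
  π_1·p_1 = 0.26 × 0.0841 = 0.021866
  π_2·p_2 = 0.49 × 0.036 = 0.01764
  π_3·p_3 = 0.25 × 0.0513 = 0.012825
Sum: 0.021866 + 0.01764 + 0.012825 = 0.052331
So the posterior for Segment 2 is 0.01764 / 0.052331 ≈ 0.3371.

0.3371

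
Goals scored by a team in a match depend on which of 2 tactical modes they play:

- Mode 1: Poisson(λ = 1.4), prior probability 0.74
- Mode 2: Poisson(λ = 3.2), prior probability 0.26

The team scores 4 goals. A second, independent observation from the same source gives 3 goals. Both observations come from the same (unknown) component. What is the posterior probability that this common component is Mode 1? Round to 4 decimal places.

0.2422

By Bayes' theorem, P(k | x) = π_k f_k(x) / Σ_j π_j f_j(x).
Since both observations come from the same component, the likelihood for component k is f_k(x₁)·f_k(x₂).
  f_1 = [e^(−1.4)·1.4^4/4! = 0.039472] × [0.112777] = 0.00445153
  f_2 = [e^(−3.2)·3.2^4/4! = 0.178093] × [0.222616] = 0.0396463
Weight by the priors:
  π_1·f_1 = 0.74 × 0.00445153 = 0.00329413
  π_2·f_2 = 0.26 × 0.0396463 = 0.010308
Sum: 0.00329413 + 0.010308 = 0.0136022
P(Mode 1 | x) = 0.00329413 / 0.0136022 ≈ 0.2422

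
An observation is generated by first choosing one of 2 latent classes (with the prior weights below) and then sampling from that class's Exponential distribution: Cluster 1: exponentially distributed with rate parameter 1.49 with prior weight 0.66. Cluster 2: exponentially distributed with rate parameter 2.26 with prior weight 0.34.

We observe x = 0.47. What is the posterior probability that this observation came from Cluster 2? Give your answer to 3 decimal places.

By Bayes' theorem, P(k | x) = P(Z=k) f_k(x) / Σ_j P(Z=j) f_j(x).
Exponential densities:
  f_1 = 1.49·e^(−1.49·0.47) = 1.49·e^(−0.7003) = 0.73969
  f_2 = 2.26·e^(−2.26·0.47) = 2.26·e^(−1.0622) = 0.781269
Multiply by the mixture weights:
  P(Z=1)·f_1 = 0.66 × 0.73969 = 0.488196
  P(Z=2)·f_2 = 0.34 × 0.781269 = 0.265632
Denominator: 0.488196 + 0.265632 = 0.753827
So the posterior for Cluster 2 is 0.265632 / 0.753827 ≈ 0.352.

0.352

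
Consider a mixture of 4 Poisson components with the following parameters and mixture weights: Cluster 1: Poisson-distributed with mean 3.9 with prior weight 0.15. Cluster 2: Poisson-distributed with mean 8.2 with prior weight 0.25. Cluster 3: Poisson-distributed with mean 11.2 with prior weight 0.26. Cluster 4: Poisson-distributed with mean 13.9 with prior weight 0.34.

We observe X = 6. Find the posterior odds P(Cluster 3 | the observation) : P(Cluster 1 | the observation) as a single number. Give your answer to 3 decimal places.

0.657

The posterior odds equal the prior odds times the likelihood ratio: (P(Z=i)/P(Z=j))·(f_i(x)/f_j(x)).
Poisson probabilities:
  L_1 = 0.0989251
  L_2 = 0.115967
  L_3 = 0.0374867
  L_4 = 0.00920583
0.00974655 / 0.0148388 ≈ 0.657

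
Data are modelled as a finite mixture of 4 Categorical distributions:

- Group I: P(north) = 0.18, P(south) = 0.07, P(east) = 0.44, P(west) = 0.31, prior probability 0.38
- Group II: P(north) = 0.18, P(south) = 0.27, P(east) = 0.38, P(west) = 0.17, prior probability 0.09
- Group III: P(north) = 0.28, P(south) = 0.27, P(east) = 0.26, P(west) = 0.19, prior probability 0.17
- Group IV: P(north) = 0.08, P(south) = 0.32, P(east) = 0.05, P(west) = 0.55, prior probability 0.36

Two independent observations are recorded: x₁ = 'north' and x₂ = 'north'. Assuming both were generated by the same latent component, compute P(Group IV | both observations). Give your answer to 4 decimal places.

0.0747

The responsibility of component k is P(Z=k) f_k(x) divided by Σ_j P(Z=j) f_j(x).
Since both observations come from the same component, the likelihood for component k is f_k(x₁)·f_k(x₂).
  p_I = [P(north | comp) = 0.18] × [0.18] = 0.0324
  p_II = [P(north | comp) = 0.18] × [0.18] = 0.0324
  p_III = [P(north | comp) = 0.28] × [0.28] = 0.0784
  p_IV = [P(north | comp) = 0.08] × [0.08] = 0.0064
Multiply by the mixture weights:
  P(Z=I)·p_I = 0.38 × 0.0324 = 0.012312
  P(Z=II)·p_II = 0.09 × 0.0324 = 0.002916
  P(Z=III)·p_III = 0.17 × 0.0784 = 0.013328
  P(Z=IV)·p_IV = 0.36 × 0.0064 = 0.002304
Evidence: 0.012312 + 0.002916 + 0.013328 + 0.002304 = 0.03086
P(Group IV | x₁, x₂) ≈ 0.0747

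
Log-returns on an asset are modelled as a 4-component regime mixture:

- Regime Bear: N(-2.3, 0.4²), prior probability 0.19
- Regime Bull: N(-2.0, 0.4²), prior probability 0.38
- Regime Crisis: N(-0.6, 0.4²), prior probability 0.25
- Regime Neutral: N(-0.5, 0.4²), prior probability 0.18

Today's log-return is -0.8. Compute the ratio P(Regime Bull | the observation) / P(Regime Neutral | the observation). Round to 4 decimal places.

Since P(k|x) ∝ π_k f_k(x), the posterior odds are π_i f_i(x) / (π_j f_j(x)).
Evaluate each component's likelihood at the observed value:
  L_Bear = (1/(0.4·√(2π)))·exp(−(-0.8−-2.3)²/(2·0.4²)) = 0.997356·exp(-7.03125) = 0.000881489
  L_Bull = (1/(0.4·√(2π)))·exp(−(-0.8−-2.0)²/(2·0.4²)) = 0.997356·exp(-4.50000) = 0.0110796
  L_Crisis = (1/(0.4·√(2π)))·exp(−(-0.8−-0.6)²/(2·0.4²)) = 0.997356·exp(-0.12500) = 0.880163
  L_Neutral = (1/(0.4·√(2π)))·exp(−(-0.8−-0.5)²/(2·0.4²)) = 0.997356·exp(-0.28125) = 0.752844
Odds = (0.38/0.18) × (0.0110796/0.752844) = 2.11111 × 0.014717 ≈ 0.0311

0.0311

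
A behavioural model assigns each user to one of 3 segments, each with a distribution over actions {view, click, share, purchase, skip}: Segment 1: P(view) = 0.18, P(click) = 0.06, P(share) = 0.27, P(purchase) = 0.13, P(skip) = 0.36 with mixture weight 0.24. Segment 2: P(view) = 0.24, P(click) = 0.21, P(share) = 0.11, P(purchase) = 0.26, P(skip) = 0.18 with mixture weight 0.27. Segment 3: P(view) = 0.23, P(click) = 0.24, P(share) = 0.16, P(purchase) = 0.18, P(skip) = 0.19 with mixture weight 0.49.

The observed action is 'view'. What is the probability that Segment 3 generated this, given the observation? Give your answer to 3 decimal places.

0.511

Posterior ∝ prior × likelihood, so P(k | x) ∝ w_k f_k(x); normalise over all components.
Evaluate each component's likelihood at the observed value:
  p_1 = P(view | comp) = 0.18
  p_2 = P(view | comp) = 0.24
  p_3 = P(view | comp) = 0.23
Prior × likelihood for each component:
  w_1·p_1 = 0.24 × 0.18 = 0.0432
  w_2·p_2 = 0.27 × 0.24 = 0.0648
  w_3·p_3 = 0.49 × 0.23 = 0.1127
Denominator: 0.0432 + 0.0648 + 0.1127 = 0.2207
Responsibility of Segment 3: 0.1127 / 0.2207 ≈ 0.511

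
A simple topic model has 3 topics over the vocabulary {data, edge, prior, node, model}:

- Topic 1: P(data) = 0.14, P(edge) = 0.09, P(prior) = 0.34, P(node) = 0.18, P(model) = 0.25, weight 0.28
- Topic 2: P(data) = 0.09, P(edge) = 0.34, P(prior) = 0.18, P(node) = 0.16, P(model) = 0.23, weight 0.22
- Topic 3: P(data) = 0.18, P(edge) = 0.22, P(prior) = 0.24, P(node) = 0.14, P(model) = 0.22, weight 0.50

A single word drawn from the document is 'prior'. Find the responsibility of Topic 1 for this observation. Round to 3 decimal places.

Posterior ∝ prior × likelihood, so P(k | x) ∝ w_k f_k(x); normalise over all components.
Evaluate each component's likelihood at the observed value:
  L_1 = P(prior | comp) = 0.34
  L_2 = P(prior | comp) = 0.18
  L_3 = P(prior | comp) = 0.24
Weight by the priors:
  w_1·L_1 = 0.28 × 0.34 = 0.0952
  w_2·L_2 = 0.22 × 0.18 = 0.0396
  w_3·L_3 = 0.50 × 0.24 = 0.12
Evidence: 0.0952 + 0.0396 + 0.12 = 0.2548
So the posterior for Topic 1 is 0.0952 / 0.2548 ≈ 0.374.

0.374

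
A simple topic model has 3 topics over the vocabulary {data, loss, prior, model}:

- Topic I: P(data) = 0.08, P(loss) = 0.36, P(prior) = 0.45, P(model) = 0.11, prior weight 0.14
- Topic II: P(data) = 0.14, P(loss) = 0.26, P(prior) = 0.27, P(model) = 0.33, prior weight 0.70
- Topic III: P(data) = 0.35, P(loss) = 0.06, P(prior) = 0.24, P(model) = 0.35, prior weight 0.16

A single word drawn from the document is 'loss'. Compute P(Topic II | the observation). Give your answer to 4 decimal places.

P(component k | x) = P(Z=k)·f_k(x) / marginal(x), where marginal(x) = Σ_j P(Z=j)·f_j(x).
Evaluate each component's likelihood at the observed value:
  p_I = 0.36
  p_II = 0.26
  p_III = 0.06
Unnormalised posteriors:
  P(Z=I)·p_I = 0.14 × 0.36 = 0.0504
  P(Z=II)·p_II = 0.70 × 0.26 = 0.182
  P(Z=III)·p_III = 0.16 × 0.06 = 0.0096
Sum: 0.0504 + 0.182 + 0.0096 = 0.242
P(Topic II | the observation) ≈ 0.7521

0.7521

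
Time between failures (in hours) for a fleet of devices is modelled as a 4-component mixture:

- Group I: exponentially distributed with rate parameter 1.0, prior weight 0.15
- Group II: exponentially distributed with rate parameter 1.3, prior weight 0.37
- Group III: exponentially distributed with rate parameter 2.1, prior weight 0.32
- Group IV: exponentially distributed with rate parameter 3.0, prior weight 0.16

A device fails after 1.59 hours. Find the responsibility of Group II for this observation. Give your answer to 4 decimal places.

0.5100

By Bayes' theorem, P(k | x) = π_k f_k(x) / Σ_j π_j f_j(x).
Evaluate each component's likelihood at the observed value:
  p_I = 1.0·e^(−1.0·1.59) = 1.0·e^(−1.5900) = 0.203926
  p_II = 1.3·e^(−1.3·1.59) = 1.3·e^(−2.0670) = 0.164534
  p_III = 2.1·e^(−2.1·1.59) = 2.1·e^(−3.3390) = 0.0744921
  p_IV = 3.0·e^(−3.0·1.59) = 3.0·e^(−4.7700) = 0.0254411
Multiply by the mixture weights:
  π_I·p_I = 0.15 × 0.203926 = 0.0305888
  π_II·p_II = 0.37 × 0.164534 = 0.0608777
  π_III·p_III = 0.32 × 0.0744921 = 0.0238375
  π_IV·p_IV = 0.16 × 0.0254411 = 0.00407058
Denominator: 0.0305888 + 0.0608777 + 0.0238375 + 0.00407058 = 0.119375
Responsibility of Group II: 0.0608777 / 0.119375 ≈ 0.5100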